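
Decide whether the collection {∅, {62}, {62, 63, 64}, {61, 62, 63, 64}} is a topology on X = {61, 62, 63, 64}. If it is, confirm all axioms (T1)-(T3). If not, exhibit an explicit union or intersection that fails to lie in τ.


τ IS a topology on X.

Axiom (T1): ∅ ∈ τ? Yes; X ∈ τ? Yes.
Axiom (T2/T3): check pairwise unions and intersections of members of τ.
All pairwise intersections and unions checked — each lies in τ. Therefore τ satisfies (T1), (T2), (T3): it IS a topology on X.


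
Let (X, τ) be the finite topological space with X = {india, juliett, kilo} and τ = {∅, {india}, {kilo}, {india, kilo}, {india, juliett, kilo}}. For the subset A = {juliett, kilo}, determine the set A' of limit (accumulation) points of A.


A' = {juliett}

For each x ∈ X, list the open sets U ∈ τ with x ∈ U, then check whether U ∩ (A ∖ {x}) ≠ ∅ for every such U.
  x = india: open {india} ∋ x has {india} ∩ (A ∖ {india}) = ∅, so x is NOT a limit point.
  x = juliett: opens ∋ x are {india, juliett, kilo}; each meets A ∖ {juliett}, so x IS a limit point.
  x = kilo: open {kilo} ∋ x has {kilo} ∩ (A ∖ {kilo}) = ∅, so x is NOT a limit point.
Collecting: A' = {juliett}.


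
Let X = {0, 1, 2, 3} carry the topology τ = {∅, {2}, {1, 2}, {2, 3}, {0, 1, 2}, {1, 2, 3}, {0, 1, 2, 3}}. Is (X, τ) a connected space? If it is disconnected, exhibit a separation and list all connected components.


(X, τ) is connected.

Find clopen sets (U ∈ τ with X ∖ U ∈ τ):
  U = ∅, X ∖ U = {0, 1, 2, 3} — both open, so U is clopen.
  U = {0, 1, 2, 3}, X ∖ U = ∅ — both open, so U is clopen.
Only trivial clopens (∅ and X) exist, so (X, τ) is connected.
Compute connected components by grouping points that agree on all clopens:
  component: {0, 1, 2, 3}


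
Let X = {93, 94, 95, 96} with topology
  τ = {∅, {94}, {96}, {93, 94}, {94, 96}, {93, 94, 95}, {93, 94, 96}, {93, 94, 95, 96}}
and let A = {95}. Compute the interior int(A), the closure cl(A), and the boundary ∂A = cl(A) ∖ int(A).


int(A) = ∅, cl(A) = {95}, ∂A = {95}.

Closed sets in (X, τ) are complements of opens:
  closed(X, τ) = {∅, {95}, {96}, {93, 95}, {95, 96}, {93, 94, 95}, {93, 95, 96}, {93, 94, 95, 96}}.
int(A) = ⋃ {U ∈ τ : U ⊆ A}. Opens contained in A: ∅.
Taking the union of these: int(A) = ∅.
cl(A) = ⋂ {C closed : A ⊆ C}. Closed sets containing A: {95}, {93, 95}, {95, 96}, {93, 94, 95}, {93, 95, 96}, {93, 94, 95, 96}.
Intersecting these: cl(A) = {95}.
∂A = cl(A) ∖ int(A) = {95} ∖ ∅ = {95}.


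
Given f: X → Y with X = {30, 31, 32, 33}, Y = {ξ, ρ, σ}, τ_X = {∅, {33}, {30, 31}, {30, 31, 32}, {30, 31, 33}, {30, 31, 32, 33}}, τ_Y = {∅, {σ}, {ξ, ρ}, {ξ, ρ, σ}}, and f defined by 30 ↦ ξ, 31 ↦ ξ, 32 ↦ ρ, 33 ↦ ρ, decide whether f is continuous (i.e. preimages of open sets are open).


f IS continuous.

Compute f^{-1}(U) for each U ∈ τ_Y:
  U = ∅: f^{-1}(U) = ∅ ∈ τ_X ✓.
  U = {σ}: f^{-1}(U) = ∅ ∈ τ_X ✓.
  U = {ξ, ρ}: f^{-1}(U) = {30, 31, 32, 33} ∈ τ_X ✓.
  U = {ξ, ρ, σ}: f^{-1}(U) = {30, 31, 32, 33} ∈ τ_X ✓.
Every preimage lies in τ_X, so f IS continuous.


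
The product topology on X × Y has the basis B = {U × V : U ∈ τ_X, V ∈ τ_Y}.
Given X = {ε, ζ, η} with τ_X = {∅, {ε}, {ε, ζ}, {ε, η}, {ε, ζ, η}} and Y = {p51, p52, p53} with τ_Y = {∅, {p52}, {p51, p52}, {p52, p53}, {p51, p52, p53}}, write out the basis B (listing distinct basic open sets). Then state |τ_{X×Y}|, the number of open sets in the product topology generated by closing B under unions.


Basis B = {∅ × ∅, {ε} × {p52}, {ε} × {p51, p52}, {ε} × {p52, p53}, {ε, ζ} × {p52}, {ε, η} × {p52}, {ε} × {p51, p52, p53}, {ε, ζ, η} × {p52}, {ε, ζ} × {p51, p52}, {ε, η} × {p51, p52}, {ε, ζ} × {p52, p53}, {ε, η} × {p52, p53}, {ε, ζ} × {p51, p52, p53}, {ε, η} × {p51, p52, p53}, {ε, ζ, η} × {p51, p52}, {ε, ζ, η} × {p52, p53}, {ε, ζ, η} × {p51, p52, p53}}; |τ_{X×Y}| = 48.

Enumerate products U × V with U ∈ τ_X, V ∈ τ_Y (deduplicated):
  ∅ × ∅ = {} (∅)
  {ε} × {p52} = {(ε,p52)}
  {ε} × {p51, p52} = {(ε,p51), (ε,p52)}
  {ε} × {p52, p53} = {(ε,p52), (ε,p53)}
  {ε, ζ} × {p52} = {(ε,p52), (ζ,p52)}
  {ε, η} × {p52} = {(ε,p52), (η,p52)}
  {ε} × {p51, p52, p53} = {(ε,p51), (ε,p52), (ε,p53)}
  {ε, ζ, η} × {p52} = {(ε,p52), (ζ,p52), (η,p52)}
  {ε, ζ} × {p51, p52} = {(ε,p51), (ε,p52), (ζ,p51), (ζ,p52)}
  {ε, η} × {p51, p52} = {(ε,p51), (ε,p52), (η,p51), (η,p52)}
  {ε, ζ} × {p52, p53} = {(ε,p52), (ε,p53), (ζ,p52), (ζ,p53)}
  {ε, η} × {p52, p53} = {(ε,p52), (ε,p53), (η,p52), (η,p53)}
  {ε, ζ} × {p51, p52, p53} = {(ε,p51), (ε,p52), (ε,p53), (ζ,p51), (ζ,p52), (ζ,p53)}
  {ε, η} × {p51, p52, p53} = {(ε,p51), (ε,p52), (ε,p53), (η,p51), (η,p52), (η,p53)}
  {ε, ζ, η} × {p51, p52} = {(ε,p51), (ε,p52), (ζ,p51), (ζ,p52), (η,p51), (η,p52)}
  {ε, ζ, η} × {p52, p53} = {(ε,p52), (ε,p53), (ζ,p52), (ζ,p53), (η,p52), (η,p53)}
  {ε, ζ, η} × {p51, p52, p53} = {(ε,p51), (ε,p52), (ε,p53), (ζ,p51), (ζ,p52), (ζ,p53), (η,p51), (η,p52), (η,p53)}
These 17 distinct sets form the basis B.
Close under arbitrary unions to get τ_{X×Y}; counting gives |τ_{X×Y}| = 48.


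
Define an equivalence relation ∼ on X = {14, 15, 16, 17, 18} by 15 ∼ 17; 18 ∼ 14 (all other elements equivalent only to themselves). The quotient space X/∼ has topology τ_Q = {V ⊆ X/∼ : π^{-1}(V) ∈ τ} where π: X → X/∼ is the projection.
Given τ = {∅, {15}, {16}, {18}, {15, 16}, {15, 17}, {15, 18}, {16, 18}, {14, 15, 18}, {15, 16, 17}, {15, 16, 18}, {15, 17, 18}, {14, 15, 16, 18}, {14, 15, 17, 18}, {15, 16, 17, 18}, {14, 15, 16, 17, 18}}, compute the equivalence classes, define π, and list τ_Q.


X/∼ = {[14=18], [15=17], [16]}; |τ_Q| = 6.

Equivalence classes: [14=18], [15=17], [16].
Quotient map π: X → X/∼ sends 14 ↦ [14=18], 15 ↦ [15=17], 16 ↦ [16], 17 ↦ [15=17], 18 ↦ [14=18].
For each subset V ⊆ X/∼, compute π^{-1}(V) ⊆ X and check whether π^{-1}(V) ∈ τ. V is open in τ_Q iff π^{-1}(V) ∈ τ.
  V = {}: π^{-1}(V) = ∅ ∈ τ ✓.
  V = {[14=18]}: π^{-1}(V) = {14, 18} ∉ τ ✗.
  V = {[15=17]}: π^{-1}(V) = {15, 17} ∈ τ ✓.
  V = {[14=18], [15=17]}: π^{-1}(V) = {14, 15, 17, 18} ∈ τ ✓.
  V = {[16]}: π^{-1}(V) = {16} ∈ τ ✓.
  V = {[14=18], [16]}: π^{-1}(V) = {14, 16, 18} ∉ τ ✗.
  V = {[15=17], [16]}: π^{-1}(V) = {15, 16, 17} ∈ τ ✓.
  V = {[14=18], [15=17], [16]}: π^{-1}(V) = {14, 15, 16, 17, 18} ∈ τ ✓.
Open sets in the quotient: τ_Q = {{}, {[15=17]}, {[14=18], [15=17]}, {[16]}, {[15=17], [16]}, {[14=18], [15=17], [16]}} (6 elements).


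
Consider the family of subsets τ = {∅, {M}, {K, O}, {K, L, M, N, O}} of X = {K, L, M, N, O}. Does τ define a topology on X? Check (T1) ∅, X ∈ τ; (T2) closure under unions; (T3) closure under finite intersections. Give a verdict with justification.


τ is NOT a topology on X.

Axiom (T1): ∅ ∈ τ? Yes; X ∈ τ? Yes.
Axiom (T2/T3): check pairwise unions and intersections of members of τ.
Counterexample for (T2): {M} ∪ {K, O} = {K, M, O} ∉ τ. Therefore τ is NOT a topology.


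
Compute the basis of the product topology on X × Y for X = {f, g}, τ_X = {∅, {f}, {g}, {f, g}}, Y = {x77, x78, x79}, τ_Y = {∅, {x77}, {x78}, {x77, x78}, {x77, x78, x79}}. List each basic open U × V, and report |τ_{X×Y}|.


Basis B = {∅ × ∅, {f} × {x77}, {f} × {x78}, {g} × {x77}, {g} × {x78}, {f} × {x77, x78}, {f, g} × {x77}, {f, g} × {x78}, {g} × {x77, x78}, {f} × {x77, x78, x79}, {g} × {x77, x78, x79}, {f, g} × {x77, x78}, {f, g} × {x77, x78, x79}}; |τ_{X×Y}| = 25.

Enumerate products U × V with U ∈ τ_X, V ∈ τ_Y (deduplicated):
  ∅ × ∅ = {} (∅)
  {f} × {x77} = {(f,x77)}
  {f} × {x78} = {(f,x78)}
  {g} × {x77} = {(g,x77)}
  {g} × {x78} = {(g,x78)}
  {f} × {x77, x78} = {(f,x77), (f,x78)}
  {f, g} × {x77} = {(f,x77), (g,x77)}
  {f, g} × {x78} = {(f,x78), (g,x78)}
  {g} × {x77, x78} = {(g,x77), (g,x78)}
  {f} × {x77, x78, x79} = {(f,x77), (f,x78), (f,x79)}
  {g} × {x77, x78, x79} = {(g,x77), (g,x78), (g,x79)}
  {f, g} × {x77, x78} = {(f,x77), (f,x78), (g,x77), (g,x78)}
  {f, g} × {x77, x78, x79} = {(f,x77), (f,x78), (f,x79), (g,x77), (g,x78), (g,x79)}
These 13 distinct sets form the basis B.
Close under arbitrary unions to get τ_{X×Y}; counting gives |τ_{X×Y}| = 25.


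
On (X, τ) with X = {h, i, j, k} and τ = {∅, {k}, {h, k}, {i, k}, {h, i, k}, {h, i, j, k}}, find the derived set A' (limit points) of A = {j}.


A' = ∅

For each x ∈ X, list the open sets U ∈ τ with x ∈ U, then check whether U ∩ (A ∖ {x}) ≠ ∅ for every such U.
  x = h: open {h, k} ∋ x has {h, k} ∩ (A ∖ {h}) = ∅, so x is NOT a limit point.
  x = i: open {i, k} ∋ x has {i, k} ∩ (A ∖ {i}) = ∅, so x is NOT a limit point.
  x = j: open {h, i, j, k} ∋ x has {h, i, j, k} ∩ (A ∖ {j}) = ∅, so x is NOT a limit point.
  x = k: open {k} ∋ x has {k} ∩ (A ∖ {k}) = ∅, so x is NOT a limit point.
Collecting: A' = ∅.


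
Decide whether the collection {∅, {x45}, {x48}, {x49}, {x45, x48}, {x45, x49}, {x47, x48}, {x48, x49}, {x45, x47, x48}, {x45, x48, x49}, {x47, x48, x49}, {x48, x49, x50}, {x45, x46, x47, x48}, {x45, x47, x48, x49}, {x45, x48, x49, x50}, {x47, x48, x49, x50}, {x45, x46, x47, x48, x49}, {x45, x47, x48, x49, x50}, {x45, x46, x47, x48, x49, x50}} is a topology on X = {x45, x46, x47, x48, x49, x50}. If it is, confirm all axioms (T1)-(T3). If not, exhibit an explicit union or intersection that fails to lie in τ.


τ IS a topology on X.

Axiom (T1): ∅ ∈ τ? Yes; X ∈ τ? Yes.
Axiom (T2/T3): check pairwise unions and intersections of members of τ.
All pairwise intersections and unions checked — each lies in τ. Therefore τ satisfies (T1), (T2), (T3): it IS a topology on X.


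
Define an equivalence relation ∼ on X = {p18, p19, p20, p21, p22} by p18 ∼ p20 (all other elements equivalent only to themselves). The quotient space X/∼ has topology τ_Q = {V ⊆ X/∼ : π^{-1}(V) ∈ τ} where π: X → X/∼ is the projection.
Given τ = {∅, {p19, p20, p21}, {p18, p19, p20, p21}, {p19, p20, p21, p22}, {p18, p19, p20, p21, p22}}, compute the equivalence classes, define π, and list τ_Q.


X/∼ = {[p18=p20], [p19], [p21], [p22]}; |τ_Q| = 3.

Equivalence classes: [p18=p20], [p19], [p21], [p22].
Quotient map π: X → X/∼ sends p18 ↦ [p18=p20], p19 ↦ [p19], p20 ↦ [p18=p20], p21 ↦ [p21], p22 ↦ [p22].
For each subset V ⊆ X/∼, compute π^{-1}(V) ⊆ X and check whether π^{-1}(V) ∈ τ. V is open in τ_Q iff π^{-1}(V) ∈ τ.
  V = {}: π^{-1}(V) = ∅ ∈ τ ✓.
  V = {[p18=p20]}: π^{-1}(V) = {p18, p20} ∉ τ ✗.
  V = {[p19]}: π^{-1}(V) = {p19} ∉ τ ✗.
  V = {[p18=p20], [p19]}: π^{-1}(V) = {p18, p19, p20} ∉ τ ✗.
  V = {[p21]}: π^{-1}(V) = {p21} ∉ τ ✗.
  V = {[p18=p20], [p21]}: π^{-1}(V) = {p18, p20, p21} ∉ τ ✗.
  V = {[p19], [p21]}: π^{-1}(V) = {p19, p21} ∉ τ ✗.
  V = {[p18=p20], [p19], [p21]}: π^{-1}(V) = {p18, p19, p20, p21} ∈ τ ✓.
  V = {[p22]}: π^{-1}(V) = {p22} ∉ τ ✗.
  V = {[p18=p20], [p22]}: π^{-1}(V) = {p18, p20, p22} ∉ τ ✗.
  V = {[p19], [p22]}: π^{-1}(V) = {p19, p22} ∉ τ ✗.
  V = {[p18=p20], [p19], [p22]}: π^{-1}(V) = {p18, p19, p20, p22} ∉ τ ✗.
  V = {[p21], [p22]}: π^{-1}(V) = {p21, p22} ∉ τ ✗.
  V = {[p18=p20], [p21], [p22]}: π^{-1}(V) = {p18, p20, p21, p22} ∉ τ ✗.
  V = {[p19], [p21], [p22]}: π^{-1}(V) = {p19, p21, p22} ∉ τ ✗.
  V = {[p18=p20], [p19], [p21], [p22]}: π^{-1}(V) = {p18, p19, p20, p21, p22} ∈ τ ✓.
Open sets in the quotient: τ_Q = {{}, {[p18=p20], [p19], [p21]}, {[p18=p20], [p19], [p21], [p22]}} (3 elements).


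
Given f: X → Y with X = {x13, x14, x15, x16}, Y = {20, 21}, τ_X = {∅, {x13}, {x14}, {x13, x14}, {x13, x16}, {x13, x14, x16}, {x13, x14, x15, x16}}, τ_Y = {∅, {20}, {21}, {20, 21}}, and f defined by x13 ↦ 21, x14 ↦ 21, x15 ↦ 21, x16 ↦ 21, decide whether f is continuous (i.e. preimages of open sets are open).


f IS continuous.

Compute f^{-1}(U) for each U ∈ τ_Y:
  U = ∅: f^{-1}(U) = ∅ ∈ τ_X ✓.
  U = {20}: f^{-1}(U) = ∅ ∈ τ_X ✓.
  U = {21}: f^{-1}(U) = {x13, x14, x15, x16} ∈ τ_X ✓.
  U = {20, 21}: f^{-1}(U) = {x13, x14, x15, x16} ∈ τ_X ✓.
Every preimage lies in τ_X, so f IS continuous.


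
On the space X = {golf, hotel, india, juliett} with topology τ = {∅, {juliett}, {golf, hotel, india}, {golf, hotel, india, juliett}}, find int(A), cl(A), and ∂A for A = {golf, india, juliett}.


int(A) = {juliett}, cl(A) = {golf, hotel, india, juliett}, ∂A = {golf, hotel, india}.

Closed sets in (X, τ) are complements of opens:
  closed(X, τ) = {∅, {juliett}, {golf, hotel, india}, {golf, hotel, india, juliett}}.
int(A) = ⋃ {U ∈ τ : U ⊆ A}. Opens contained in A: ∅, {juliett}.
Taking the union of these: int(A) = {juliett}.
cl(A) = ⋂ {C closed : A ⊆ C}. Closed sets containing A: {golf, hotel, india, juliett}.
Intersecting these: cl(A) = {golf, hotel, india, juliett}.
∂A = cl(A) ∖ int(A) = {golf, hotel, india, juliett} ∖ {juliett} = {golf, hotel, india}.


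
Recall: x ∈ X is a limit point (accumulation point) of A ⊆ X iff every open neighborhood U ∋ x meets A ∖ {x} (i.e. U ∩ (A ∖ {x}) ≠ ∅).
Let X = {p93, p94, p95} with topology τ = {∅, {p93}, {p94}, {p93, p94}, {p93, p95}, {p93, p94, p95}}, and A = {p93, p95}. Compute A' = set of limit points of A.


A' = {p95}

For each x ∈ X, list the open sets U ∈ τ with x ∈ U, then check whether U ∩ (A ∖ {x}) ≠ ∅ for every such U.
  x = p93: open {p93} ∋ x has {p93} ∩ (A ∖ {p93}) = ∅, so x is NOT a limit point.
  x = p94: open {p94} ∋ x has {p94} ∩ (A ∖ {p94}) = ∅, so x is NOT a limit point.
  x = p95: opens ∋ x are {p93, p95}, {p93, p94, p95}; each meets A ∖ {p95}, so x IS a limit point.
Collecting: A' = {p95}.


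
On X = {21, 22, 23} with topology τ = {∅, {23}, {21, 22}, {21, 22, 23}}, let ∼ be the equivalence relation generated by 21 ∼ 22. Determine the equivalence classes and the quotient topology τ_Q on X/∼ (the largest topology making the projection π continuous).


X/∼ = {[21=22], [23]}; |τ_Q| = 4.

Equivalence classes: [21=22], [23].
Quotient map π: X → X/∼ sends 21 ↦ [21=22], 22 ↦ [21=22], 23 ↦ [23].
For each subset V ⊆ X/∼, compute π^{-1}(V) ⊆ X and check whether π^{-1}(V) ∈ τ. V is open in τ_Q iff π^{-1}(V) ∈ τ.
  V = {}: π^{-1}(V) = ∅ ∈ τ ✓.
  V = {[21=22]}: π^{-1}(V) = {21, 22} ∈ τ ✓.
  V = {[23]}: π^{-1}(V) = {23} ∈ τ ✓.
  V = {[21=22], [23]}: π^{-1}(V) = {21, 22, 23} ∈ τ ✓.
Open sets in the quotient: τ_Q = {{}, {[21=22]}, {[23]}, {[21=22], [23]}} (4 elements).


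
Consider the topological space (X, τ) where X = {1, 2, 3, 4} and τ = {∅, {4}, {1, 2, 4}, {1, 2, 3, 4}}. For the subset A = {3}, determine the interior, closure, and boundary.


int(A) = ∅, cl(A) = {3}, ∂A = {3}.

Closed sets in (X, τ) are complements of opens:
  closed(X, τ) = {∅, {3}, {1, 2, 3}, {1, 2, 3, 4}}.
int(A) = ⋃ {U ∈ τ : U ⊆ A}. Opens contained in A: ∅.
Taking the union of these: int(A) = ∅.
cl(A) = ⋂ {C closed : A ⊆ C}. Closed sets containing A: {3}, {1, 2, 3}, {1, 2, 3, 4}.
Intersecting these: cl(A) = {3}.
∂A = cl(A) ∖ int(A) = {3} ∖ ∅ = {3}.


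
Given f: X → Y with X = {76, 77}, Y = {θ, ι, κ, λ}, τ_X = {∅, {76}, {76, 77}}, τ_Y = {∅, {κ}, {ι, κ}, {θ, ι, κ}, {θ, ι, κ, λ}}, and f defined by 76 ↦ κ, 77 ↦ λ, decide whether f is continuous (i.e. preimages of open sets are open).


f IS continuous.

Compute f^{-1}(U) for each U ∈ τ_Y:
  U = ∅: f^{-1}(U) = ∅ ∈ τ_X ✓.
  U = {κ}: f^{-1}(U) = {76} ∈ τ_X ✓.
  U = {ι, κ}: f^{-1}(U) = {76} ∈ τ_X ✓.
  U = {θ, ι, κ}: f^{-1}(U) = {76} ∈ τ_X ✓.
  U = {θ, ι, κ, λ}: f^{-1}(U) = {76, 77} ∈ τ_X ✓.
Every preimage lies in τ_X, so f IS continuous.


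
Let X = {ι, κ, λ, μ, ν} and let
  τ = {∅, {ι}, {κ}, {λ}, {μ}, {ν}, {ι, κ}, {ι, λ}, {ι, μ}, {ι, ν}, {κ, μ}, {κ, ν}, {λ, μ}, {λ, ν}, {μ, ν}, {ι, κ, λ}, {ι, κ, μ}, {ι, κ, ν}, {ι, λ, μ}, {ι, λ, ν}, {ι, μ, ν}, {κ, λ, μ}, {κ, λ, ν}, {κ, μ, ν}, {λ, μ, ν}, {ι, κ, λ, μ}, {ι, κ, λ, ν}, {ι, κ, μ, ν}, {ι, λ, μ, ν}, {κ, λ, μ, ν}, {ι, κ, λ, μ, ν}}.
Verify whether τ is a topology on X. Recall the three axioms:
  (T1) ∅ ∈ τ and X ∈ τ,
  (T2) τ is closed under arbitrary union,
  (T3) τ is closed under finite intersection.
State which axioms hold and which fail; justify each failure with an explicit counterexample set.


τ is NOT a topology on X.

Axiom (T1): ∅ ∈ τ? Yes; X ∈ τ? Yes.
Axiom (T2/T3): check pairwise unions and intersections of members of τ.
Counterexample for (T2): {κ} ∪ {λ} = {κ, λ} ∉ τ. Therefore τ is NOT a topology.


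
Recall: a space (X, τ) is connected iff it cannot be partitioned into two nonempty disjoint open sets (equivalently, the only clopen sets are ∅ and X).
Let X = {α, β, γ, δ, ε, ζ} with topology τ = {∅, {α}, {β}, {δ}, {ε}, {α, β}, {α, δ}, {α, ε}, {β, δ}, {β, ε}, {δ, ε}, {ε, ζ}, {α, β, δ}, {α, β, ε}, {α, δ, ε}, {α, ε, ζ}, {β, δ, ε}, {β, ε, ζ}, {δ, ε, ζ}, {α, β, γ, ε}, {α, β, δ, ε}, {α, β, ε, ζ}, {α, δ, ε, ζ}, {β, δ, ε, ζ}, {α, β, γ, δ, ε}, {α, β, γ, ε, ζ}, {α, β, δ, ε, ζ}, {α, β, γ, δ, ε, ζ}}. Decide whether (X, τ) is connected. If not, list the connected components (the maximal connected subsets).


(X, τ) is disconnected; components = [{δ}, {α, β, γ, ε, ζ}].

Find clopen sets (U ∈ τ with X ∖ U ∈ τ):
  U = ∅, X ∖ U = {α, β, γ, δ, ε, ζ} — both open, so U is clopen.
  U = {δ}, X ∖ U = {α, β, γ, ε, ζ} — both open, so U is clopen.
  U = {α, β, γ, ε, ζ}, X ∖ U = {δ} — both open, so U is clopen.
  U = {α, β, γ, δ, ε, ζ}, X ∖ U = ∅ — both open, so U is clopen.
Nontrivial clopen(s) exist: e.g. {δ}. So (X, τ) is disconnected.
Compute connected components by grouping points that agree on all clopens:
  component: {δ}
  component: {α, β, γ, ε, ζ}


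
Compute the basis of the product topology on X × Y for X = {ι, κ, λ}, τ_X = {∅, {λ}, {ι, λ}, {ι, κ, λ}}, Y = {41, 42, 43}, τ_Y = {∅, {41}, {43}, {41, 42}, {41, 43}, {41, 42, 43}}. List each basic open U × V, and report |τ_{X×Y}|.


Basis B = {∅ × ∅, {λ} × {41}, {λ} × {43}, {ι, λ} × {41}, {ι, λ} × {43}, {λ} × {41, 42}, {λ} × {41, 43}, {ι, κ, λ} × {41}, {ι, κ, λ} × {43}, {λ} × {41, 42, 43}, {ι, λ} × {41, 42}, {ι, λ} × {41, 43}, {ι, λ} × {41, 42, 43}, {ι, κ, λ} × {41, 42}, {ι, κ, λ} × {41, 43}, {ι, κ, λ} × {41, 42, 43}}; |τ_{X×Y}| = 40.

Enumerate products U × V with U ∈ τ_X, V ∈ τ_Y (deduplicated):
  ∅ × ∅ = {} (∅)
  {λ} × {41} = {(λ,41)}
  {λ} × {43} = {(λ,43)}
  {ι, λ} × {41} = {(ι,41), (λ,41)}
  {ι, λ} × {43} = {(ι,43), (λ,43)}
  {λ} × {41, 42} = {(λ,41), (λ,42)}
  {λ} × {41, 43} = {(λ,41), (λ,43)}
  {ι, κ, λ} × {41} = {(ι,41), (κ,41), (λ,41)}
  {ι, κ, λ} × {43} = {(ι,43), (κ,43), (λ,43)}
  {λ} × {41, 42, 43} = {(λ,41), (λ,42), (λ,43)}
  {ι, λ} × {41, 42} = {(ι,41), (ι,42), (λ,41), (λ,42)}
  {ι, λ} × {41, 43} = {(ι,41), (ι,43), (λ,41), (λ,43)}
  {ι, λ} × {41, 42, 43} = {(ι,41), (ι,42), (ι,43), (λ,41), (λ,42), (λ,43)}
  {ι, κ, λ} × {41, 42} = {(ι,41), (ι,42), (κ,41), (κ,42), (λ,41), (λ,42)}
  {ι, κ, λ} × {41, 43} = {(ι,41), (ι,43), (κ,41), (κ,43), (λ,41), (λ,43)}
  {ι, κ, λ} × {41, 42, 43} = {(ι,41), (ι,42), (ι,43), (κ,41), (κ,42), (κ,43), (λ,41), (λ,42), (λ,43)}
These 16 distinct sets form the basis B.
Close under arbitrary unions to get τ_{X×Y}; counting gives |τ_{X×Y}| = 40.


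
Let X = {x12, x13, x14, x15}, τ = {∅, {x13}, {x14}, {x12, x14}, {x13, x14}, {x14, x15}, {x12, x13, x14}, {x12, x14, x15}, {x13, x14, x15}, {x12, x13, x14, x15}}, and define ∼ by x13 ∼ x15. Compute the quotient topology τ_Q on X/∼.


X/∼ = {[x12], [x13=x15], [x14]}; |τ_Q| = 5.

Equivalence classes: [x12], [x13=x15], [x14].
Quotient map π: X → X/∼ sends x12 ↦ [x12], x13 ↦ [x13=x15], x14 ↦ [x14], x15 ↦ [x13=x15].
For each subset V ⊆ X/∼, compute π^{-1}(V) ⊆ X and check whether π^{-1}(V) ∈ τ. V is open in τ_Q iff π^{-1}(V) ∈ τ.
  V = {}: π^{-1}(V) = ∅ ∈ τ ✓.
  V = {[x12]}: π^{-1}(V) = {x12} ∉ τ ✗.
  V = {[x13=x15]}: π^{-1}(V) = {x13, x15} ∉ τ ✗.
  V = {[x12], [x13=x15]}: π^{-1}(V) = {x12, x13, x15} ∉ τ ✗.
  V = {[x14]}: π^{-1}(V) = {x14} ∈ τ ✓.
  V = {[x12], [x14]}: π^{-1}(V) = {x12, x14} ∈ τ ✓.
  V = {[x13=x15], [x14]}: π^{-1}(V) = {x13, x14, x15} ∈ τ ✓.
  V = {[x12], [x13=x15], [x14]}: π^{-1}(V) = {x12, x13, x14, x15} ∈ τ ✓.
Open sets in the quotient: τ_Q = {{}, {[x14]}, {[x12], [x14]}, {[x13=x15], [x14]}, {[x12], [x13=x15], [x14]}} (5 elements).


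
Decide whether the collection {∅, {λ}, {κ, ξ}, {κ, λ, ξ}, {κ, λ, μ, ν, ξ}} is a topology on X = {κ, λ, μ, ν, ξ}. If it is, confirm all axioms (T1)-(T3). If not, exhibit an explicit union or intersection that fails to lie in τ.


τ IS a topology on X.

Axiom (T1): ∅ ∈ τ? Yes; X ∈ τ? Yes.
Axiom (T2/T3): check pairwise unions and intersections of members of τ.
All pairwise intersections and unions checked — each lies in τ. Therefore τ satisfies (T1), (T2), (T3): it IS a topology on X.


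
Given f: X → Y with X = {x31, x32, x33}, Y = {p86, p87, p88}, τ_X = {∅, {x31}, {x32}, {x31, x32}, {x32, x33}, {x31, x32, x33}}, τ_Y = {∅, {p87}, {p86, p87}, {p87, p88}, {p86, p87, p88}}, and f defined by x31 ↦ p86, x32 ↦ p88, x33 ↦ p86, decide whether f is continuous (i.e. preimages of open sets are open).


f is NOT continuous.

Compute f^{-1}(U) for each U ∈ τ_Y:
  U = ∅: f^{-1}(U) = ∅ ∈ τ_X ✓.
  U = {p87}: f^{-1}(U) = ∅ ∈ τ_X ✓.
  U = {p86, p87}: f^{-1}(U) = {x31, x33} ∉ τ_X ✗.
  U = {p87, p88}: f^{-1}(U) = {x32} ∈ τ_X ✓.
  U = {p86, p87, p88}: f^{-1}(U) = {x31, x32, x33} ∈ τ_X ✓.
Found U = {p86, p87} with f^{-1}(U) = {x31, x33} not in τ_X. Therefore f is NOT continuous.


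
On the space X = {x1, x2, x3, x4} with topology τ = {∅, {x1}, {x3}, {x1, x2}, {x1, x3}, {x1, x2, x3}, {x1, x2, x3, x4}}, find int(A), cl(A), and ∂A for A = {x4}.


int(A) = ∅, cl(A) = {x4}, ∂A = {x4}.

Closed sets in (X, τ) are complements of opens:
  closed(X, τ) = {∅, {x4}, {x2, x4}, {x3, x4}, {x1, x2, x4}, {x2, x3, x4}, {x1, x2, x3, x4}}.
int(A) = ⋃ {U ∈ τ : U ⊆ A}. Opens contained in A: ∅.
Taking the union of these: int(A) = ∅.
cl(A) = ⋂ {C closed : A ⊆ C}. Closed sets containing A: {x4}, {x2, x4}, {x3, x4}, {x1, x2, x4}, {x2, x3, x4}, {x1, x2, x3, x4}.
Intersecting these: cl(A) = {x4}.
∂A = cl(A) ∖ int(A) = {x4} ∖ ∅ = {x4}.


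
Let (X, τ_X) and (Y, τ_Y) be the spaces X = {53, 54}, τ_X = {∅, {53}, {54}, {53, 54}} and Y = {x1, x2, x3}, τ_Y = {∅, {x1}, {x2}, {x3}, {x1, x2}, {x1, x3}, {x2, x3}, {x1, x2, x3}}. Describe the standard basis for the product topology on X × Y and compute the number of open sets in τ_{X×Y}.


Basis B = {∅ × ∅, {53} × {x1}, {53} × {x2}, {53} × {x3}, {54} × {x1}, {54} × {x2}, {54} × {x3}, {53} × {x1, x2}, {53} × {x1, x3}, {53, 54} × {x1}, {53} × {x2, x3}, {53, 54} × {x2}, {53, 54} × {x3}, {54} × {x1, x2}, {54} × {x1, x3}, {54} × {x2, x3}, {53} × {x1, x2, x3}, {54} × {x1, x2, x3}, {53, 54} × {x1, x2}, {53, 54} × {x1, x3}, {53, 54} × {x2, x3}, {53, 54} × {x1, x2, x3}}; |τ_{X×Y}| = 64.

Enumerate products U × V with U ∈ τ_X, V ∈ τ_Y (deduplicated):
  ∅ × ∅ = {} (∅)
  {53} × {x1} = {(53,x1)}
  {53} × {x2} = {(53,x2)}
  {53} × {x3} = {(53,x3)}
  {54} × {x1} = {(54,x1)}
  {54} × {x2} = {(54,x2)}
  {54} × {x3} = {(54,x3)}
  {53} × {x1, x2} = {(53,x1), (53,x2)}
  {53} × {x1, x3} = {(53,x1), (53,x3)}
  {53, 54} × {x1} = {(53,x1), (54,x1)}
  {53} × {x2, x3} = {(53,x2), (53,x3)}
  {53, 54} × {x2} = {(53,x2), (54,x2)}
  {53, 54} × {x3} = {(53,x3), (54,x3)}
  {54} × {x1, x2} = {(54,x1), (54,x2)}
  {54} × {x1, x3} = {(54,x1), (54,x3)}
  {54} × {x2, x3} = {(54,x2), (54,x3)}
  {53} × {x1, x2, x3} = {(53,x1), (53,x2), (53,x3)}
  {54} × {x1, x2, x3} = {(54,x1), (54,x2), (54,x3)}
  {53, 54} × {x1, x2} = {(53,x1), (53,x2), (54,x1), (54,x2)}
  {53, 54} × {x1, x3} = {(53,x1), (53,x3), (54,x1), (54,x3)}
  {53, 54} × {x2, x3} = {(53,x2), (53,x3), (54,x2), (54,x3)}
  {53, 54} × {x1, x2, x3} = {(53,x1), (53,x2), (53,x3), (54,x1), (54,x2), (54,x3)}
These 22 distinct sets form the basis B.
Close under arbitrary unions to get τ_{X×Y}; counting gives |τ_{X×Y}| = 64.


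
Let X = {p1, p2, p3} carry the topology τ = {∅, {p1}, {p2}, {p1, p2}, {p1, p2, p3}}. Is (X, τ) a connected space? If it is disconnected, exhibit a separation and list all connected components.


(X, τ) is connected.

Find clopen sets (U ∈ τ with X ∖ U ∈ τ):
  U = ∅, X ∖ U = {p1, p2, p3} — both open, so U is clopen.
  U = {p1, p2, p3}, X ∖ U = ∅ — both open, so U is clopen.
Only trivial clopens (∅ and X) exist, so (X, τ) is connected.
Compute connected components by grouping points that agree on all clopens:
  component: {p1, p2, p3}


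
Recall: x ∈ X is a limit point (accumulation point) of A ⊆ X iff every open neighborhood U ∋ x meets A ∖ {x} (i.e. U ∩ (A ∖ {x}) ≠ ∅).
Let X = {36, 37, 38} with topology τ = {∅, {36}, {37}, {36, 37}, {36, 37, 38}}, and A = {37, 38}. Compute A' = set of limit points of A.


A' = {38}

For each x ∈ X, list the open sets U ∈ τ with x ∈ U, then check whether U ∩ (A ∖ {x}) ≠ ∅ for every such U.
  x = 36: open {36} ∋ x has {36} ∩ (A ∖ {36}) = ∅, so x is NOT a limit point.
  x = 37: open {37} ∋ x has {37} ∩ (A ∖ {37}) = ∅, so x is NOT a limit point.
  x = 38: opens ∋ x are {36, 37, 38}; each meets A ∖ {38}, so x IS a limit point.
Collecting: A' = {38}.


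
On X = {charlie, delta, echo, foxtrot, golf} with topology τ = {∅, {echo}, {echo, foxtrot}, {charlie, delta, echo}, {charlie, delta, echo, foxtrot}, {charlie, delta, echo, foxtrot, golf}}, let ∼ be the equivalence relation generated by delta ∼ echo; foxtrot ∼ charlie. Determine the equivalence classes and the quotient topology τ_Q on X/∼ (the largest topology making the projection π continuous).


X/∼ = {[charlie=foxtrot], [delta=echo], [golf]}; |τ_Q| = 3.

Equivalence classes: [charlie=foxtrot], [delta=echo], [golf].
Quotient map π: X → X/∼ sends charlie ↦ [charlie=foxtrot], delta ↦ [delta=echo], echo ↦ [delta=echo], foxtrot ↦ [charlie=foxtrot], golf ↦ [golf].
For each subset V ⊆ X/∼, compute π^{-1}(V) ⊆ X and check whether π^{-1}(V) ∈ τ. V is open in τ_Q iff π^{-1}(V) ∈ τ.
  V = {}: π^{-1}(V) = ∅ ∈ τ ✓.
  V = {[charlie=foxtrot]}: π^{-1}(V) = {charlie, foxtrot} ∉ τ ✗.
  V = {[delta=echo]}: π^{-1}(V) = {delta, echo} ∉ τ ✗.
  V = {[charlie=foxtrot], [delta=echo]}: π^{-1}(V) = {charlie, delta, echo, foxtrot} ∈ τ ✓.
  V = {[golf]}: π^{-1}(V) = {golf} ∉ τ ✗.
  V = {[charlie=foxtrot], [golf]}: π^{-1}(V) = {charlie, foxtrot, golf} ∉ τ ✗.
  V = {[delta=echo], [golf]}: π^{-1}(V) = {delta, echo, golf} ∉ τ ✗.
  V = {[charlie=foxtrot], [delta=echo], [golf]}: π^{-1}(V) = {charlie, delta, echo, foxtrot, golf} ∈ τ ✓.
Open sets in the quotient: τ_Q = {{}, {[charlie=foxtrot], [delta=echo]}, {[charlie=foxtrot], [delta=echo], [golf]}} (3 elements).


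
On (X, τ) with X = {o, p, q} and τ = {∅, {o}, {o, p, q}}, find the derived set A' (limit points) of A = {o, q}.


A' = {p, q}

For each x ∈ X, list the open sets U ∈ τ with x ∈ U, then check whether U ∩ (A ∖ {x}) ≠ ∅ for every such U.
  x = o: open {o} ∋ x has {o} ∩ (A ∖ {o}) = ∅, so x is NOT a limit point.
  x = p: opens ∋ x are {o, p, q}; each meets A ∖ {p}, so x IS a limit point.
  x = q: opens ∋ x are {o, p, q}; each meets A ∖ {q}, so x IS a limit point.
Collecting: A' = {p, q}.


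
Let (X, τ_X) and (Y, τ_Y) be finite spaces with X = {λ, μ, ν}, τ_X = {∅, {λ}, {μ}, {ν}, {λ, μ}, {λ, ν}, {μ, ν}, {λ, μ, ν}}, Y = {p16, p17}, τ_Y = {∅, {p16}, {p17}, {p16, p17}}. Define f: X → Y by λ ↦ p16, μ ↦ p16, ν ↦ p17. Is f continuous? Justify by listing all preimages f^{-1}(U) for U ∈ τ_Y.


f IS continuous.

Compute f^{-1}(U) for each U ∈ τ_Y:
  U = ∅: f^{-1}(U) = ∅ ∈ τ_X ✓.
  U = {p16}: f^{-1}(U) = {λ, μ} ∈ τ_X ✓.
  U = {p17}: f^{-1}(U) = {ν} ∈ τ_X ✓.
  U = {p16, p17}: f^{-1}(U) = {λ, μ, ν} ∈ τ_X ✓.
Every preimage lies in τ_X, so f IS continuous.


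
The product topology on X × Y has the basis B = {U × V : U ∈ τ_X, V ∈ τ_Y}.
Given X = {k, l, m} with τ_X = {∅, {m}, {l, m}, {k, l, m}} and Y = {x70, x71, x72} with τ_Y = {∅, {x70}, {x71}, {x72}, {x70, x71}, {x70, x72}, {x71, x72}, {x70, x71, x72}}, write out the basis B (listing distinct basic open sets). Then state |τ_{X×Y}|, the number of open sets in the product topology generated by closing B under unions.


Basis B = {∅ × ∅, {m} × {x70}, {m} × {x71}, {m} × {x72}, {l, m} × {x70}, {l, m} × {x71}, {l, m} × {x72}, {m} × {x70, x71}, {m} × {x70, x72}, {m} × {x71, x72}, {k, l, m} × {x70}, {k, l, m} × {x71}, {k, l, m} × {x72}, {m} × {x70, x71, x72}, {l, m} × {x70, x71}, {l, m} × {x70, x72}, {l, m} × {x71, x72}, {k, l, m} × {x70, x71}, {k, l, m} × {x70, x72}, {k, l, m} × {x71, x72}, {l, m} × {x70, x71, x72}, {k, l, m} × {x70, x71, x72}}; |τ_{X×Y}| = 64.

Enumerate products U × V with U ∈ τ_X, V ∈ τ_Y (deduplicated):
  ∅ × ∅ = {} (∅)
  {m} × {x70} = {(m,x70)}
  {m} × {x71} = {(m,x71)}
  {m} × {x72} = {(m,x72)}
  {l, m} × {x70} = {(l,x70), (m,x70)}
  {l, m} × {x71} = {(l,x71), (m,x71)}
  {l, m} × {x72} = {(l,x72), (m,x72)}
  {m} × {x70, x71} = {(m,x70), (m,x71)}
  {m} × {x70, x72} = {(m,x70), (m,x72)}
  {m} × {x71, x72} = {(m,x71), (m,x72)}
  {k, l, m} × {x70} = {(k,x70), (l,x70), (m,x70)}
  {k, l, m} × {x71} = {(k,x71), (l,x71), (m,x71)}
  {k, l, m} × {x72} = {(k,x72), (l,x72), (m,x72)}
  {m} × {x70, x71, x72} = {(m,x70), (m,x71), (m,x72)}
  {l, m} × {x70, x71} = {(l,x70), (l,x71), (m,x70), (m,x71)}
  {l, m} × {x70, x72} = {(l,x70), (l,x72), (m,x70), (m,x72)}
  {l, m} × {x71, x72} = {(l,x71), (l,x72), (m,x71), (m,x72)}
  {k, l, m} × {x70, x71} = {(k,x70), (k,x71), (l,x70), (l,x71), (m,x70), (m,x71)}
  {k, l, m} × {x70, x72} = {(k,x70), (k,x72), (l,x70), (l,x72), (m,x70), (m,x72)}
  {k, l, m} × {x71, x72} = {(k,x71), (k,x72), (l,x71), (l,x72), (m,x71), (m,x72)}
  {l, m} × {x70, x71, x72} = {(l,x70), (l,x71), (l,x72), (m,x70), (m,x71), (m,x72)}
  {k, l, m} × {x70, x71, x72} = {(k,x70), (k,x71), (k,x72), (l,x70), (l,x71), (l,x72), (m,x70), (m,x71), (m,x72)}
These 22 distinct sets form the basis B.
Close under arbitrary unions to get τ_{X×Y}; counting gives |τ_{X×Y}| = 64.


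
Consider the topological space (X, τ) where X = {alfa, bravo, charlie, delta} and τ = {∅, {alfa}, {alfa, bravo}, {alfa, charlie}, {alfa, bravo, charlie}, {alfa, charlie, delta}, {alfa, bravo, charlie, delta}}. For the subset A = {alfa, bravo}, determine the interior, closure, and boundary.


int(A) = {alfa, bravo}, cl(A) = {alfa, bravo, charlie, delta}, ∂A = {charlie, delta}.

Closed sets in (X, τ) are complements of opens:
  closed(X, τ) = {∅, {bravo}, {delta}, {bravo, delta}, {charlie, delta}, {bravo, charlie, delta}, {alfa, bravo, charlie, delta}}.
int(A) = ⋃ {U ∈ τ : U ⊆ A}. Opens contained in A: ∅, {alfa}, {alfa, bravo}.
Taking the union of these: int(A) = {alfa, bravo}.
cl(A) = ⋂ {C closed : A ⊆ C}. Closed sets containing A: {alfa, bravo, charlie, delta}.
Intersecting these: cl(A) = {alfa, bravo, charlie, delta}.
∂A = cl(A) ∖ int(A) = {alfa, bravo, charlie, delta} ∖ {alfa, bravo} = {charlie, delta}.


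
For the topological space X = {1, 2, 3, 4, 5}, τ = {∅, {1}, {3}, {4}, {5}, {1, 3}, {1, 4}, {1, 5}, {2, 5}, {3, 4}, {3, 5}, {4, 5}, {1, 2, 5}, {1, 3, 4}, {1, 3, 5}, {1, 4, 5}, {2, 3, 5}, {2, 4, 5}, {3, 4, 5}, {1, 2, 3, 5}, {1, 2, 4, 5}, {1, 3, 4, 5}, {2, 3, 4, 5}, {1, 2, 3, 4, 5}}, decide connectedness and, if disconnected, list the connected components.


(X, τ) is disconnected; components = [{1}, {3}, {4}, {2, 5}].

Find clopen sets (U ∈ τ with X ∖ U ∈ τ):
  U = ∅, X ∖ U = {1, 2, 3, 4, 5} — both open, so U is clopen.
  U = {1}, X ∖ U = {2, 3, 4, 5} — both open, so U is clopen.
  U = {3}, X ∖ U = {1, 2, 4, 5} — both open, so U is clopen.
  U = {4}, X ∖ U = {1, 2, 3, 5} — both open, so U is clopen.
  U = {1, 3}, X ∖ U = {2, 4, 5} — both open, so U is clopen.
  U = {1, 4}, X ∖ U = {2, 3, 5} — both open, so U is clopen.
  U = {2, 5}, X ∖ U = {1, 3, 4} — both open, so U is clopen.
  U = {3, 4}, X ∖ U = {1, 2, 5} — both open, so U is clopen.
  U = {1, 2, 5}, X ∖ U = {3, 4} — both open, so U is clopen.
  U = {1, 3, 4}, X ∖ U = {2, 5} — both open, so U is clopen.
  U = {2, 3, 5}, X ∖ U = {1, 4} — both open, so U is clopen.
  U = {2, 4, 5}, X ∖ U = {1, 3} — both open, so U is clopen.
  U = {1, 2, 3, 5}, X ∖ U = {4} — both open, so U is clopen.
  U = {1, 2, 4, 5}, X ∖ U = {3} — both open, so U is clopen.
  U = {2, 3, 4, 5}, X ∖ U = {1} — both open, so U is clopen.
  U = {1, 2, 3, 4, 5}, X ∖ U = ∅ — both open, so U is clopen.
Nontrivial clopen(s) exist: e.g. {1, 4}. So (X, τ) is disconnected.
Compute connected components by grouping points that agree on all clopens:
  component: {1}
  component: {3}
  component: {4}
  component: {2, 5}


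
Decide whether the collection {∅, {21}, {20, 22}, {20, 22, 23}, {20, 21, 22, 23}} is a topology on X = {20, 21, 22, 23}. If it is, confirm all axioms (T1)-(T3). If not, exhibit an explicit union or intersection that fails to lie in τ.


τ is NOT a topology on X.

Axiom (T1): ∅ ∈ τ? Yes; X ∈ τ? Yes.
Axiom (T2/T3): check pairwise unions and intersections of members of τ.
Counterexample for (T2): {21} ∪ {20, 22} = {20, 21, 22} ∉ τ. Therefore τ is NOT a topology.


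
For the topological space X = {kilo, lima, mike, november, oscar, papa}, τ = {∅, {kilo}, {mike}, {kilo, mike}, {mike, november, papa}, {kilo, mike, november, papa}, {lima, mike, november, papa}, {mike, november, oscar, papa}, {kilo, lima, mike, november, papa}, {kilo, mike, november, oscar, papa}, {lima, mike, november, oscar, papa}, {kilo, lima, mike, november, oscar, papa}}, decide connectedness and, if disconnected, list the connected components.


(X, τ) is disconnected; components = [{kilo}, {lima, mike, november, oscar, papa}].

Find clopen sets (U ∈ τ with X ∖ U ∈ τ):
  U = ∅, X ∖ U = {kilo, lima, mike, november, oscar, papa} — both open, so U is clopen.
  U = {kilo}, X ∖ U = {lima, mike, november, oscar, papa} — both open, so U is clopen.
  U = {lima, mike, november, oscar, papa}, X ∖ U = {kilo} — both open, so U is clopen.
  U = {kilo, lima, mike, november, oscar, papa}, X ∖ U = ∅ — both open, so U is clopen.
Nontrivial clopen(s) exist: e.g. {lima, mike, november, oscar, papa}. So (X, τ) is disconnected.
Compute connected components by grouping points that agree on all clopens:
  component: {kilo}
  component: {lima, mike, november, oscar, papa}


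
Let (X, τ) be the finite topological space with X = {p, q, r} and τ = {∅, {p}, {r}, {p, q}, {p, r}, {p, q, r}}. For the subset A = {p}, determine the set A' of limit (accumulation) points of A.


A' = {q}

For each x ∈ X, list the open sets U ∈ τ with x ∈ U, then check whether U ∩ (A ∖ {x}) ≠ ∅ for every such U.
  x = p: open {p} ∋ x has {p} ∩ (A ∖ {p}) = ∅, so x is NOT a limit point.
  x = q: opens ∋ x are {p, q}, {p, q, r}; each meets A ∖ {q}, so x IS a limit point.
  x = r: open {r} ∋ x has {r} ∩ (A ∖ {r}) = ∅, so x is NOT a limit point.
Collecting: A' = {q}.


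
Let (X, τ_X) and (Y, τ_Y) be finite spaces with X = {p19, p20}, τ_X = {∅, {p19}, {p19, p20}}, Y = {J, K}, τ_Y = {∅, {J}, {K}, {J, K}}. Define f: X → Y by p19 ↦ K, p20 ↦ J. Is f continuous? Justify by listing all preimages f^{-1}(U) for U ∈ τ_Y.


f is NOT continuous.

Compute f^{-1}(U) for each U ∈ τ_Y:
  U = ∅: f^{-1}(U) = ∅ ∈ τ_X ✓.
  U = {J}: f^{-1}(U) = {p20} ∉ τ_X ✗.
  U = {K}: f^{-1}(U) = {p19} ∈ τ_X ✓.
  U = {J, K}: f^{-1}(U) = {p19, p20} ∈ τ_X ✓.
Found U = {J} with f^{-1}(U) = {p20} not in τ_X. Therefore f is NOT continuous.


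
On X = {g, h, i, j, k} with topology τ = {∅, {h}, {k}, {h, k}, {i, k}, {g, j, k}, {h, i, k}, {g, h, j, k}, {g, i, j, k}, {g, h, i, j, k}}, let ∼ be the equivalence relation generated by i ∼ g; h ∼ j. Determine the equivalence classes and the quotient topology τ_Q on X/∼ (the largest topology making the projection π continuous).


X/∼ = {[g=i], [h=j], [k]}; |τ_Q| = 3.

Equivalence classes: [g=i], [h=j], [k].
Quotient map π: X → X/∼ sends g ↦ [g=i], h ↦ [h=j], i ↦ [g=i], j ↦ [h=j], k ↦ [k].
For each subset V ⊆ X/∼, compute π^{-1}(V) ⊆ X and check whether π^{-1}(V) ∈ τ. V is open in τ_Q iff π^{-1}(V) ∈ τ.
  V = {}: π^{-1}(V) = ∅ ∈ τ ✓.
  V = {[g=i]}: π^{-1}(V) = {g, i} ∉ τ ✗.
  V = {[h=j]}: π^{-1}(V) = {h, j} ∉ τ ✗.
  V = {[g=i], [h=j]}: π^{-1}(V) = {g, h, i, j} ∉ τ ✗.
  V = {[k]}: π^{-1}(V) = {k} ∈ τ ✓.
  V = {[g=i], [k]}: π^{-1}(V) = {g, i, k} ∉ τ ✗.
  V = {[h=j], [k]}: π^{-1}(V) = {h, j, k} ∉ τ ✗.
  V = {[g=i], [h=j], [k]}: π^{-1}(V) = {g, h, i, j, k} ∈ τ ✓.
Open sets in the quotient: τ_Q = {{}, {[k]}, {[g=i], [h=j], [k]}} (3 elements).


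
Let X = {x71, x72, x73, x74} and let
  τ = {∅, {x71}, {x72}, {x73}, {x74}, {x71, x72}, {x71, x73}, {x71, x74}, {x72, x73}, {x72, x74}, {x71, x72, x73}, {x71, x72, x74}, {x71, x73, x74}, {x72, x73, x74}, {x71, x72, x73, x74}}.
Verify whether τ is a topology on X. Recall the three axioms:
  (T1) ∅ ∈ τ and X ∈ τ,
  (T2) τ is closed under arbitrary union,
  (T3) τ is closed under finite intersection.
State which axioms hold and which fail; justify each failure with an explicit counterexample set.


τ is NOT a topology on X.

Axiom (T1): ∅ ∈ τ? Yes; X ∈ τ? Yes.
Axiom (T2/T3): check pairwise unions and intersections of members of τ.
Counterexample for (T2): {x73} ∪ {x74} = {x73, x74} ∉ τ. Therefore τ is NOT a topology.


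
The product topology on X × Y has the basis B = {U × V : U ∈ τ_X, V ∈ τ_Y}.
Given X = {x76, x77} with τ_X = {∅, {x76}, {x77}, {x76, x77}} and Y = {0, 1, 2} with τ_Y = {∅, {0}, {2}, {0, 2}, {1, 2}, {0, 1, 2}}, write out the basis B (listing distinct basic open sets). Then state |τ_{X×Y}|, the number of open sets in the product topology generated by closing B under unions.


Basis B = {∅ × ∅, {x76} × {0}, {x76} × {2}, {x77} × {0}, {x77} × {2}, {x76} × {0, 2}, {x76, x77} × {0}, {x76} × {1, 2}, {x76, x77} × {2}, {x77} × {0, 2}, {x77} × {1, 2}, {x76} × {0, 1, 2}, {x77} × {0, 1, 2}, {x76, x77} × {0, 2}, {x76, x77} × {1, 2}, {x76, x77} × {0, 1, 2}}; |τ_{X×Y}| = 36.

Enumerate products U × V with U ∈ τ_X, V ∈ τ_Y (deduplicated):
  ∅ × ∅ = {} (∅)
  {x76} × {0} = {(x76,0)}
  {x76} × {2} = {(x76,2)}
  {x77} × {0} = {(x77,0)}
  {x77} × {2} = {(x77,2)}
  {x76} × {0, 2} = {(x76,0), (x76,2)}
  {x76, x77} × {0} = {(x76,0), (x77,0)}
  {x76} × {1, 2} = {(x76,1), (x76,2)}
  {x76, x77} × {2} = {(x76,2), (x77,2)}
  {x77} × {0, 2} = {(x77,0), (x77,2)}
  {x77} × {1, 2} = {(x77,1), (x77,2)}
  {x76} × {0, 1, 2} = {(x76,0), (x76,1), (x76,2)}
  {x77} × {0, 1, 2} = {(x77,0), (x77,1), (x77,2)}
  {x76, x77} × {0, 2} = {(x76,0), (x76,2), (x77,0), (x77,2)}
  {x76, x77} × {1, 2} = {(x76,1), (x76,2), (x77,1), (x77,2)}
  {x76, x77} × {0, 1, 2} = {(x76,0), (x76,1), (x76,2), (x77,0), (x77,1), (x77,2)}
These 16 distinct sets form the basis B.
Close under arbitrary unions to get τ_{X×Y}; counting gives |τ_{X×Y}| = 36.
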